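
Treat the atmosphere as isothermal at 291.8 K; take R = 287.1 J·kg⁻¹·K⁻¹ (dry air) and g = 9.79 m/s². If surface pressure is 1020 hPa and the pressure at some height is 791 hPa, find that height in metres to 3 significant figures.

Scale height: H = RT/g = 287.1 × 291.8 / 9.79 = 8557.3 m.
Invert the barometric formula: z = H ln(P₀/P).
P₀/P = 1020/791 = 1.2895; ln(1.2895) = 0.25425.
z = 8557.3 × 0.25425 = 2175.7 m.

z ≈ 2180 m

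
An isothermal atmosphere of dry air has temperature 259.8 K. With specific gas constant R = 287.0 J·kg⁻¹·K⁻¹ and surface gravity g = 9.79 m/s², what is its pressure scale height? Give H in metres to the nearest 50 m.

The scale height of an isothermal atmosphere is H = RT/g.
H = 287.0 × 259.8 / 9.79 = 74563/9.79 = 7616.2 m.

H ≈ 7600 m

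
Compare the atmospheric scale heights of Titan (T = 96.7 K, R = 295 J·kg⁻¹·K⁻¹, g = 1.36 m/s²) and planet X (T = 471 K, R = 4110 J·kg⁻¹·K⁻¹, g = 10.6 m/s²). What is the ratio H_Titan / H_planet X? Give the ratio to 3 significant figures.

H = RT/g for each body.
H_Titan = 295 × 96.7 / 1.36 = 20975 m.
H_planet X = 4110 × 471 / 10.6 = 182620 m.
H_Titan/H_planet X = 20975/182620 = 0.11486.

H_Titan/H_planet X ≈ 0.115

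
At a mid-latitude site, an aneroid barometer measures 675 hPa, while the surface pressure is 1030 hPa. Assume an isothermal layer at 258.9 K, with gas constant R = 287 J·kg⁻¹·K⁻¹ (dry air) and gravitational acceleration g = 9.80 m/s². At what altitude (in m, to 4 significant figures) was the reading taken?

z ≈ 3204 m

Scale height: H = RT/g = 287 × 258.9 / 9.80 = 7582.1 m.
Invert the barometric formula: z = H ln(P₀/P).
P₀/P = 1030/675 = 1.5259; ln(1.5259) = 0.42258.
z = 7582.1 × 0.42258 = 3204.0 m.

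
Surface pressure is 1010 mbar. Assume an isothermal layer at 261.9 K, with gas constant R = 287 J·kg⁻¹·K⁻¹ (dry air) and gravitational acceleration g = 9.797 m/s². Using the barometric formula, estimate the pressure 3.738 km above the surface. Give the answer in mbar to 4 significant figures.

Scale height: H = RT/g = 287 × 261.9 / 9.797 = 7672.3 m.
Barometric formula: P = P₀ exp(−z/H).
z/H = 3738.0/7672.3 = 0.48721; exp(−0.48721) = 0.61434.
P = 1010 × 0.61434 = 620.48 mbar.

P ≈ 620.5 mbar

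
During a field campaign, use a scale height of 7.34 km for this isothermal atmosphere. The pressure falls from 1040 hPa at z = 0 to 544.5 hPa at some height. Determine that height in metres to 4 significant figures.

z ≈ 4750 m

Invert the barometric formula: z = H ln(P₀/P).
P₀/P = 1040/544.5 = 1.9100; ln(1.9100) = 0.64710.
z = 7340.0 × 0.64710 = 4749.7 m.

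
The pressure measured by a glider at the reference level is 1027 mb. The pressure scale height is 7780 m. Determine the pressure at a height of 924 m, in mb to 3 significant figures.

P ≈ 912 mb

Barometric formula: P = P₀ exp(−z/H).
z/H = 924.00/7780.0 = 0.11877; exp(−0.11877) = 0.88801.
P = 1027 × 0.88801 = 911.99 mb.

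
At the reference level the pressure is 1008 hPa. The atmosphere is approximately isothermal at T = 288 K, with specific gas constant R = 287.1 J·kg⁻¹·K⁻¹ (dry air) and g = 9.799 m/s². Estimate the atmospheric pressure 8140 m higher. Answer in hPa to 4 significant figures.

P ≈ 384.2 hPa

Scale height: H = RT/g = 287.1 × 288 / 9.799 = 8438.1 m.
Barometric formula: P = P₀ exp(−z/H).
z/H = 8140.0/8438.1 = 0.96467; exp(−0.96467) = 0.38111.
P = 1008 × 0.38111 = 384.16 hPa.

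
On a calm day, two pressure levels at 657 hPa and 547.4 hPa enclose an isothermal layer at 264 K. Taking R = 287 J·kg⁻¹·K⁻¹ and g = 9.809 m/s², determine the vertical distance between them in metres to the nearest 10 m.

Δz ≈ 1410 m

Hypsometric equation: Δz = (R T̄/g) ln(P₁/P₂).
R T̄/g = 287 × 264 / 9.809 = 7724.3 m.
ln(657/547.4) = ln(1.2002) = 0.18249.
Δz = 7724.3 × 0.18249 = 1409.6 m.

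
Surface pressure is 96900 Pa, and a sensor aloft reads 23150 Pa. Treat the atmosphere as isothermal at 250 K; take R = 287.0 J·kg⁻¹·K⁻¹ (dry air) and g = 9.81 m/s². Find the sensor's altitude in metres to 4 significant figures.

Scale height: H = RT/g = 287.0 × 250 / 9.81 = 7314.0 m.
Invert the barometric formula: z = H ln(P₀/P).
P₀/P = 96900/23150 = 4.1857; ln(4.1857) = 1.4317.
z = 7314.0 × 1.4317 = 10471 m.

z ≈ 10470 m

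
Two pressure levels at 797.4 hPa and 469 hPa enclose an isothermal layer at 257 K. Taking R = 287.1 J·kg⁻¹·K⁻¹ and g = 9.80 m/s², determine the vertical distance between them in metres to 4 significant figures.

Δz ≈ 3996 m

Hypsometric equation: Δz = (R T̄/g) ln(P₁/P₂).
R T̄/g = 287.1 × 257 / 9.80 = 7529.1 m.
ln(797.4/469) = ln(1.7002) = 0.53075.
Δz = 7529.1 × 0.53075 = 3996.1 m.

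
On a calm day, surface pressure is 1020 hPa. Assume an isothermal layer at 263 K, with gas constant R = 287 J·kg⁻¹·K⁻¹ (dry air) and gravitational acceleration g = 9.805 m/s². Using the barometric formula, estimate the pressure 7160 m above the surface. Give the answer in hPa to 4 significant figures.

Scale height: H = RT/g = 287 × 263 / 9.805 = 7698.2 m.
Barometric formula: P = P₀ exp(−z/H).
z/H = 7160.0/7698.2 = 0.93009; exp(−0.93009) = 0.39452.
P = 1020 × 0.39452 = 402.41 hPa.

P ≈ 402.4 hPa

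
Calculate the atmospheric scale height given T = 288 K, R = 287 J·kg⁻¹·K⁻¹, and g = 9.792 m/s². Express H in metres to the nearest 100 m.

H ≈ 8400 m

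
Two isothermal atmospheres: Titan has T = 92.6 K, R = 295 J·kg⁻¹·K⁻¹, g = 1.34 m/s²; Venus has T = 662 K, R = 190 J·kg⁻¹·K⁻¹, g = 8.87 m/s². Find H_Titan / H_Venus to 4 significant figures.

H = RT/g for each body.
H_Titan = 295 × 92.6 / 1.34 = 20386 m.
H_Venus = 190 × 662 / 8.87 = 14180 m.
H_Titan/H_Venus = 20386/14180 = 1.4377.

H_Titan/H_Venus ≈ 1.438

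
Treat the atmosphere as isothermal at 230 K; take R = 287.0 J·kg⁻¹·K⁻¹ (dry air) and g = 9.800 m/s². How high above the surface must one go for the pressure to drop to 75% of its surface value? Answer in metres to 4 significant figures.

z ≈ 1938 m

Scale height: H = RT/g = 287.0 × 230 / 9.800 = 6735.7 m.
Set P/P₀ = exp(−z/H) = 0.75, so z = −H ln(0.75).
−ln(0.75) = 0.28768; z = 6735.7 × 0.28768 = 1937.7 m.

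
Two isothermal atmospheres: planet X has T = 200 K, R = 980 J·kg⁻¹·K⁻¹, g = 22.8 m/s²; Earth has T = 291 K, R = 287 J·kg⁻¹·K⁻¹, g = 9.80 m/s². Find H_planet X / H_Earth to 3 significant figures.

H = RT/g for each body.
H_planet X = 980 × 200 / 22.8 = 8596.5 m.
H_Earth = 287 × 291 / 9.80 = 8522.1 m.
H_planet X/H_Earth = 8596.5/8522.1 = 1.0087.

H_planet X/H_Earth ≈ 1.01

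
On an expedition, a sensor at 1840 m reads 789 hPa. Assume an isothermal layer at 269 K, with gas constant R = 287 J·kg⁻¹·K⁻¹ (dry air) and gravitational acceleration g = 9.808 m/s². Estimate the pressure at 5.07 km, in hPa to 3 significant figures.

Scale height: H = RT/g = 287 × 269 / 9.808 = 7871.4 m.
Between two levels, P₂ = P₁ exp(−Δz/H) with Δz = z₂ − z₁.
Δz = 5070.0 − 1840.0 = 3230.0 m; Δz/H = 3230.0/7871.4 = 0.41035.
P₂ = 789 × exp(−0.41035) = 789 × 0.66342 = 523.44 hPa.

P ≈ 523 hPa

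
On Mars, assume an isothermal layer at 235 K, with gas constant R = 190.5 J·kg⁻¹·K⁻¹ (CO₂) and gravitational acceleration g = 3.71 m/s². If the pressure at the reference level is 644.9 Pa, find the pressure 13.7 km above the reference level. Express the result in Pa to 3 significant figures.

P ≈ 207 Pa

Scale height: H = RT/g = 190.5 × 235 / 3.71 = 12067 m.
Barometric formula: P = P₀ exp(−z/H).
z/H = 13700/12067 = 1.1353; exp(−1.1353) = 0.32133.
P = 644.9 × 0.32133 = 207.23 Pa.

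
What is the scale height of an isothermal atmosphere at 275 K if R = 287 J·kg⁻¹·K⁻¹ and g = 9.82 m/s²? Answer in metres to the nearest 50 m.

H ≈ 8050 m

The scale height of an isothermal atmosphere is H = RT/g.
H = 287 × 275 / 9.82 = 78925/9.82 = 8037.2 m.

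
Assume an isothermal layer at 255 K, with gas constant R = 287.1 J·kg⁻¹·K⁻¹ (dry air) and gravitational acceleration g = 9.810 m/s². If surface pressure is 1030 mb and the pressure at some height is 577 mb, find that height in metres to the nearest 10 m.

Scale height: H = RT/g = 287.1 × 255 / 9.810 = 7462.8 m.
Invert the barometric formula: z = H ln(P₀/P).
P₀/P = 1030/577 = 1.7851; ln(1.7851) = 0.57947.
z = 7462.8 × 0.57947 = 4324.5 m.

z ≈ 4320 m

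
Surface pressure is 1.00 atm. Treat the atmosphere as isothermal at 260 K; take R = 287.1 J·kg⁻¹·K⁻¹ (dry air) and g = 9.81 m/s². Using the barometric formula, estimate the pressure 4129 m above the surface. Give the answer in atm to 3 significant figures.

P ≈ 0.581 atm

Scale height: H = RT/g = 287.1 × 260 / 9.81 = 7609.2 m.
Barometric formula: P = P₀ exp(−z/H).
z/H = 4129.0/7609.2 = 0.54263; exp(−0.54263) = 0.58122.
P = 1.00 × 0.58122 = 0.58122 atm.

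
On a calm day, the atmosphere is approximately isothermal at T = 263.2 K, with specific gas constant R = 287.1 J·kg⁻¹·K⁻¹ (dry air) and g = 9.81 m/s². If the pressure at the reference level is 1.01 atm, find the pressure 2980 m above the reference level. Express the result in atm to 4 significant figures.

Scale height: H = RT/g = 287.1 × 263.2 / 9.81 = 7702.8 m.
Barometric formula: P = P₀ exp(−z/H).
z/H = 2980.0/7702.8 = 0.38687; exp(−0.38687) = 0.67918.
P = 1.01 × 0.67918 = 0.68597 atm.

P ≈ 0.6860 atm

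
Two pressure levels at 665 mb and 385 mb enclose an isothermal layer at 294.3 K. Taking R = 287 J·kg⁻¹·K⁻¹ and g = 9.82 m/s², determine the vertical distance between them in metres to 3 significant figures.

Hypsometric equation: Δz = (R T̄/g) ln(P₁/P₂).
R T̄/g = 287 × 294.3 / 9.82 = 8601.2 m.
ln(665/385) = ln(1.7273) = 0.54656.
Δz = 8601.2 × 0.54656 = 4701.1 m.

Δz ≈ 4700 m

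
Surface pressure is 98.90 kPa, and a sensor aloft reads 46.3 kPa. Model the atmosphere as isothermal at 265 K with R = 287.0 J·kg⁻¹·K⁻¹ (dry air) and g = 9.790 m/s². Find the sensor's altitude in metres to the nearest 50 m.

z ≈ 5900 m

Scale height: H = RT/g = 287.0 × 265 / 9.790 = 7768.6 m.
Invert the barometric formula: z = H ln(P₀/P).
P₀/P = 98.90/46.3 = 2.1361; ln(2.1361) = 0.75898.
z = 7768.6 × 0.75898 = 5896.2 m.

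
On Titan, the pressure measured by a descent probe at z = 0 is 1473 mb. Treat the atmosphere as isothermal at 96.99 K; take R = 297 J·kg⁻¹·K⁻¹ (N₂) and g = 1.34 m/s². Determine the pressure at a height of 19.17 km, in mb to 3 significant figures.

Scale height: H = RT/g = 297 × 96.99 / 1.34 = 21497 m.
Barometric formula: P = P₀ exp(−z/H).
z/H = 19170/21497 = 0.89175; exp(−0.89175) = 0.40994.
P = 1473 × 0.40994 = 603.84 mb.

P ≈ 604 mb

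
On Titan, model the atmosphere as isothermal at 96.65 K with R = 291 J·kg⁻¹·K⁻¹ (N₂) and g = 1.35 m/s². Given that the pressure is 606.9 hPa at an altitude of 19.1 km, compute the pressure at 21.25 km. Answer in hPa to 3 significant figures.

P ≈ 547 hPa

Scale height: H = RT/g = 291 × 96.65 / 1.35 = 20833 m.
Between two levels, P₂ = P₁ exp(−Δz/H) with Δz = z₂ − z₁.
Δz = 21250 − 19100 = 2150.0 m; Δz/H = 2150.0/20833 = 0.10320.
P₂ = 606.9 × exp(−0.10320) = 606.9 × 0.90195 = 547.39 hPa.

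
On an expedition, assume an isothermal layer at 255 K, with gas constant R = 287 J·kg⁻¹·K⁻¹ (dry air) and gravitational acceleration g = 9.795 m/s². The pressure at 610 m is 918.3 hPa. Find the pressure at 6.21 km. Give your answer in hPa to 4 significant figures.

P ≈ 434.0 hPa

Scale height: H = RT/g = 287 × 255 / 9.795 = 7471.7 m.
Between two levels, P₂ = P₁ exp(−Δz/H) with Δz = z₂ − z₁.
Δz = 6210.0 − 610.00 = 5600.0 m; Δz/H = 5600.0/7471.7 = 0.74949.
P₂ = 918.3 × exp(−0.74949) = 918.3 × 0.47261 = 434.00 hPa.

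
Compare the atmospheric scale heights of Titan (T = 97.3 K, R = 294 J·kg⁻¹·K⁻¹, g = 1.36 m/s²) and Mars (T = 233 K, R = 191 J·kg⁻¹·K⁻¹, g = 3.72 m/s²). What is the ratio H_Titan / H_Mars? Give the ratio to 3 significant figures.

H_Titan/H_Mars ≈ 1.76

H = RT/g for each body.
H_Titan = 294 × 97.3 / 1.36 = 21034 m.
H_Mars = 191 × 233 / 3.72 = 11963 m.
H_Titan/H_Mars = 21034/11963 = 1.7583.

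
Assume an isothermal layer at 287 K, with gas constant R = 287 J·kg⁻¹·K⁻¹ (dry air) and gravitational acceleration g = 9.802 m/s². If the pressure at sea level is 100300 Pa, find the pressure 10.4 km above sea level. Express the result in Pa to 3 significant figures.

Scale height: H = RT/g = 287 × 287 / 9.802 = 8403.3 m.
Barometric formula: P = P₀ exp(−z/H).
z/H = 10400/8403.3 = 1.2376; exp(−1.2376) = 0.29008.
P = 100300 × 0.29008 = 29095 Pa.

P ≈ 29100 Pa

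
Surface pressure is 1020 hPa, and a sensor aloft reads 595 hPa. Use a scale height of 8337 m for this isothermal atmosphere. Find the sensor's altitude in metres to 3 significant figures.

z ≈ 4490 m

Invert the barometric formula: z = H ln(P₀/P).
P₀/P = 1020/595 = 1.7143; ln(1.7143) = 0.53900.
z = 8337.0 × 0.53900 = 4493.6 m.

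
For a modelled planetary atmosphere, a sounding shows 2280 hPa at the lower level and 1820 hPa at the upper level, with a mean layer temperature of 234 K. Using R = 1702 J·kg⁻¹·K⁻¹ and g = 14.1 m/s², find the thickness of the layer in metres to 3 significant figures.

Hypsometric equation: Δz = (R T̄/g) ln(P₁/P₂).
R T̄/g = 1702 × 234 / 14.1 = 28246 m.
ln(2280/1820) = ln(1.2527) = 0.22530.
Δz = 28246 × 0.22530 = 6363.8 m.

Δz ≈ 6360 m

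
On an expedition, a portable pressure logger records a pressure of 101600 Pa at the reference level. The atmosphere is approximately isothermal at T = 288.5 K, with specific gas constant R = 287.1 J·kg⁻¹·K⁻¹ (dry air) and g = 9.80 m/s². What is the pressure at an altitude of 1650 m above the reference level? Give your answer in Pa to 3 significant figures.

Scale height: H = RT/g = 287.1 × 288.5 / 9.80 = 8451.9 m.
Barometric formula: P = P₀ exp(−z/H).
z/H = 1650.0/8451.9 = 0.19522; exp(−0.19522) = 0.82265.
P = 101600 × 0.82265 = 83581 Pa.

P ≈ 83600 Pa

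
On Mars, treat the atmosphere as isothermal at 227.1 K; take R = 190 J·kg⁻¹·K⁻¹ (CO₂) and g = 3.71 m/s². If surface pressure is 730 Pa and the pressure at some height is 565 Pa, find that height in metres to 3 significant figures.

Scale height: H = RT/g = 190 × 227.1 / 3.71 = 11630 m.
Invert the barometric formula: z = H ln(P₀/P).
P₀/P = 730/565 = 1.2920; ln(1.2920) = 0.25619.
z = 11630 × 0.25619 = 2979.5 m.

z ≈ 2980 m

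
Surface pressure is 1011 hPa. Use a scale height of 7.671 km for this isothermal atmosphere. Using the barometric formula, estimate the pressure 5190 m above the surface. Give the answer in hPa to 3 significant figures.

Barometric formula: P = P₀ exp(−z/H).
z/H = 5190.0/7671.0 = 0.67657; exp(−0.67657) = 0.50836.
P = 1011 × 0.50836 = 513.95 hPa.

P ≈ 514 hPa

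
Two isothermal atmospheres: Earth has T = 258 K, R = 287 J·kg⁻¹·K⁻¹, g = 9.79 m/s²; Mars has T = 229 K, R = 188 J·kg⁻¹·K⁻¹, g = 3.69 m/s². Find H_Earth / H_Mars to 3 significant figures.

H = RT/g for each body.
H_Earth = 287 × 258 / 9.79 = 7563.4 m.
H_Mars = 188 × 229 / 3.69 = 11667 m.
H_Earth/H_Mars = 7563.4/11667 = 0.64827.

H_Earth/H_Mars ≈ 0.648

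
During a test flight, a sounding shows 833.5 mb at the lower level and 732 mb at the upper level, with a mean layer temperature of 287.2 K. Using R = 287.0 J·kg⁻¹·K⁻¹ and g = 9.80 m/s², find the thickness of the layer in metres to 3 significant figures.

Hypsometric equation: Δz = (R T̄/g) ln(P₁/P₂).
R T̄/g = 287.0 × 287.2 / 9.80 = 8410.9 m.
ln(833.5/732) = ln(1.1387) = 0.12989.
Δz = 8410.9 × 0.12989 = 1092.5 m.

Δz ≈ 1090 m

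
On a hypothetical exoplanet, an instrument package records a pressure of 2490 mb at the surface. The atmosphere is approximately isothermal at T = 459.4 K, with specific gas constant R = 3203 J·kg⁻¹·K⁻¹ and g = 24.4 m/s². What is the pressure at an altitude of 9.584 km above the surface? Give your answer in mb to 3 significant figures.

P ≈ 2120 mb

Scale height: H = RT/g = 3203 × 459.4 / 24.4 = 60306 m.
Barometric formula: P = P₀ exp(−z/H).
z/H = 9584.0/60306 = 0.15892; exp(−0.15892) = 0.85306.
P = 2490 × 0.85306 = 2124.1 mb.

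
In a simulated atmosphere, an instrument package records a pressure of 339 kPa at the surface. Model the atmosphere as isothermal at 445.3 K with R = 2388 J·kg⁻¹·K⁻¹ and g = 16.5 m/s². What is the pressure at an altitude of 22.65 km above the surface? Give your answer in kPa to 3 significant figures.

P ≈ 239 kPa

Scale height: H = RT/g = 2388 × 445.3 / 16.5 = 64447 m.
Barometric formula: P = P₀ exp(−z/H).
z/H = 22650/64447 = 0.35145; exp(−0.35145) = 0.70367.
P = 339 × 0.70367 = 238.54 kPa.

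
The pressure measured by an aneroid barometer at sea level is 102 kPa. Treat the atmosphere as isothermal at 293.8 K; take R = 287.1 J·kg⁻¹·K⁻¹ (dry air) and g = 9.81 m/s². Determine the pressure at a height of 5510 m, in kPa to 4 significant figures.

P ≈ 53.74 kPa

Scale height: H = RT/g = 287.1 × 293.8 / 9.81 = 8598.4 m.
Barometric formula: P = P₀ exp(−z/H).
z/H = 5510.0/8598.4 = 0.64082; exp(−0.64082) = 0.52686.
P = 102 × 0.52686 = 53.740 kPa.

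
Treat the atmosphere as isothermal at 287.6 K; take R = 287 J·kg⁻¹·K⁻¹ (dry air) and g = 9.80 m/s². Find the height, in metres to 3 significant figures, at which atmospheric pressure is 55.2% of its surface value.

z ≈ 5000 m

Scale height: H = RT/g = 287 × 287.6 / 9.80 = 8422.6 m.
Set P/P₀ = exp(−z/H) = 0.552, so z = −H ln(0.552).
−ln(0.552) = 0.59421; z = 8422.6 × 0.59421 = 5004.8 m.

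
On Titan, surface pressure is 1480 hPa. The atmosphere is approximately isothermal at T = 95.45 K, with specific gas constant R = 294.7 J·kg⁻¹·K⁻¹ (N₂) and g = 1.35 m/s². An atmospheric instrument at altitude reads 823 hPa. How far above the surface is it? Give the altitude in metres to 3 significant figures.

Scale height: H = RT/g = 294.7 × 95.45 / 1.35 = 20836 m.
Invert the barometric formula: z = H ln(P₀/P).
P₀/P = 1480/823 = 1.7983; ln(1.7983) = 0.58684.
z = 20836 × 0.58684 = 12227 m.

z ≈ 12200 m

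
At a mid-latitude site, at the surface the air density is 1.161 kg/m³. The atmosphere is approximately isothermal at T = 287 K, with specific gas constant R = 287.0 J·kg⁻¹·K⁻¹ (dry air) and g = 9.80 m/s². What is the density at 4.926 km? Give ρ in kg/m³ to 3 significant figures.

ρ ≈ 0.646 kg/m³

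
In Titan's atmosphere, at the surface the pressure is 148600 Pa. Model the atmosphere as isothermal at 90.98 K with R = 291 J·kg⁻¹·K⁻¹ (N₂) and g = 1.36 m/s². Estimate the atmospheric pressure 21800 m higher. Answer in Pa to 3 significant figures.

P ≈ 48500 Pa

Scale height: H = RT/g = 291 × 90.98 / 1.36 = 19467 m.
Barometric formula: P = P₀ exp(−z/H).
z/H = 21800/19467 = 1.1198; exp(−1.1198) = 0.32635.
P = 148600 × 0.32635 = 48496 Pa.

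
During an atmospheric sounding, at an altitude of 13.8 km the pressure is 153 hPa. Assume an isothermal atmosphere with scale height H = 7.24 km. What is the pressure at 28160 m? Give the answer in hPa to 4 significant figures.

Between two levels, P₂ = P₁ exp(−Δz/H) with Δz = z₂ − z₁.
Δz = 28160 − 13800 = 14360 m; Δz/H = 14360/7240.0 = 1.9834.
P₂ = 153 × exp(−1.9834) = 153 × 0.13760 = 21.053 hPa.

P ≈ 21.05 hPa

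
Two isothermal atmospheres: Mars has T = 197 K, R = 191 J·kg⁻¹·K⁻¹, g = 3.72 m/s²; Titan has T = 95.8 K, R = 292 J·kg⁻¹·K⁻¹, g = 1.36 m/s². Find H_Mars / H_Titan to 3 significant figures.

H_Mars/H_Titan ≈ 0.492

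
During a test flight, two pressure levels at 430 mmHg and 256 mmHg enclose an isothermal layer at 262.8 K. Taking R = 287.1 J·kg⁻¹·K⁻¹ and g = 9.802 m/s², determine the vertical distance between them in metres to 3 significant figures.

Hypsometric equation: Δz = (R T̄/g) ln(P₁/P₂).
R T̄/g = 287.1 × 262.8 / 9.802 = 7697.4 m.
ln(430/256) = ln(1.6797) = 0.51862.
Δz = 7697.4 × 0.51862 = 3992.0 m.

Δz ≈ 3990 m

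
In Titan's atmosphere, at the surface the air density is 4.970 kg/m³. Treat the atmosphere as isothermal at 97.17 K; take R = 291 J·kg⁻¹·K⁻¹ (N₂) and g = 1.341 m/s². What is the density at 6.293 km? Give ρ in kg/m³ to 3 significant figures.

Scale height: H = RT/g = 291 × 97.17 / 1.341 = 21086 m.
In an isothermal atmosphere, density decays like pressure: ρ = ρ₀ exp(−z/H).
z/H = 6293.0/21086 = 0.29844; exp(−0.29844) = 0.74197.
ρ = 4.970 × 0.74197 = 3.6876 kg/m³.

ρ ≈ 3.69 kg/m³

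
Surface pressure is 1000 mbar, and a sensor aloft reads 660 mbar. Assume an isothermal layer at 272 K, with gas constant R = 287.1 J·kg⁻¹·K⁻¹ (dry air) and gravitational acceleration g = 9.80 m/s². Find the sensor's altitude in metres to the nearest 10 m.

Scale height: H = RT/g = 287.1 × 272 / 9.80 = 7968.5 m.
Invert the barometric formula: z = H ln(P₀/P).
P₀/P = 1000/660 = 1.5152; ln(1.5152) = 0.41555.
z = 7968.5 × 0.41555 = 3311.3 m.

z ≈ 3310 m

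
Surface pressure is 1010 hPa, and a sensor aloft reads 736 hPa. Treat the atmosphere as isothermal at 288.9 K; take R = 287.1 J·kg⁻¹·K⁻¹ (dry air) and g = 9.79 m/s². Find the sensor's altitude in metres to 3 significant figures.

z ≈ 2680 m

Scale height: H = RT/g = 287.1 × 288.9 / 9.79 = 8472.2 m.
Invert the barometric formula: z = H ln(P₀/P).
P₀/P = 1010/736 = 1.3723; ln(1.3723) = 0.31649.
z = 8472.2 × 0.31649 = 2681.4 m.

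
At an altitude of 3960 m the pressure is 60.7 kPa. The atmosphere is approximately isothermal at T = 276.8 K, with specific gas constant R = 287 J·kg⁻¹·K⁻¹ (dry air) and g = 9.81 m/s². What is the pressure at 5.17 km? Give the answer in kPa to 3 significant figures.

Scale height: H = RT/g = 287 × 276.8 / 9.81 = 8098.0 m.
Between two levels, P₂ = P₁ exp(−Δz/H) with Δz = z₂ − z₁.
Δz = 5170.0 − 3960.0 = 1210.0 m; Δz/H = 1210.0/8098.0 = 0.14942.
P₂ = 60.7 × exp(−0.14942) = 60.7 × 0.86121 = 52.275 kPa.

P ≈ 52.3 kPa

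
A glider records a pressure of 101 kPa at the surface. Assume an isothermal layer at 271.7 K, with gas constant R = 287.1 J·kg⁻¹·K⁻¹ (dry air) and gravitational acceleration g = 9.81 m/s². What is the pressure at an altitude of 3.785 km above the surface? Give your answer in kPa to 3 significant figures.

P ≈ 62.7 kPa

Scale height: H = RT/g = 287.1 × 271.7 / 9.81 = 7951.6 m.
Barometric formula: P = P₀ exp(−z/H).
z/H = 3785.0/7951.6 = 0.47600; exp(−0.47600) = 0.62126.
P = 101 × 0.62126 = 62.747 kPa.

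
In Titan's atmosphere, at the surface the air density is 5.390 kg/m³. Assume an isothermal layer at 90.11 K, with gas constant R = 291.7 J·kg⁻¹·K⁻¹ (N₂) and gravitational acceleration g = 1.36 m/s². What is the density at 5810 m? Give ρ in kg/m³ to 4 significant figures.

ρ ≈ 3.991 kg/m³

Scale height: H = RT/g = 291.7 × 90.11 / 1.36 = 19327 m.
In an isothermal atmosphere, density decays like pressure: ρ = ρ₀ exp(−z/H).
z/H = 5810.0/19327 = 0.30062; exp(−0.30062) = 0.74036.
ρ = 5.390 × 0.74036 = 3.9905 kg/m³.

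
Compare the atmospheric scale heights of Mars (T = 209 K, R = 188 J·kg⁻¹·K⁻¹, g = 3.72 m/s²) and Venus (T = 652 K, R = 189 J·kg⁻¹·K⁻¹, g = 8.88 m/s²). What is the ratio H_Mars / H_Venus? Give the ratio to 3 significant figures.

H_Mars/H_Venus ≈ 0.761

H = RT/g for each body.
H_Mars = 188 × 209 / 3.72 = 10562 m.
H_Venus = 189 × 652 / 8.88 = 13877 m.
H_Mars/H_Venus = 10562/13877 = 0.76112.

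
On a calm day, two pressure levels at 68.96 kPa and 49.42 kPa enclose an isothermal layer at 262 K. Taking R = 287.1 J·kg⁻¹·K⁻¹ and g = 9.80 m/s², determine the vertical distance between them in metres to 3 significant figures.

Hypsometric equation: Δz = (R T̄/g) ln(P₁/P₂).
R T̄/g = 287.1 × 262 / 9.80 = 7675.5 m.
ln(68.96/49.42) = ln(1.3954) = 0.33318.
Δz = 7675.5 × 0.33318 = 2557.3 m.

Δz ≈ 2560 m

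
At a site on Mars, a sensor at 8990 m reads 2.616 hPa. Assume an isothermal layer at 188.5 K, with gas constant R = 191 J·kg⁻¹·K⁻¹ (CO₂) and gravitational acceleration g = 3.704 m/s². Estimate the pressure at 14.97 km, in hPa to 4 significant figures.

Scale height: H = RT/g = 191 × 188.5 / 3.704 = 9720.2 m.
Between two levels, P₂ = P₁ exp(−Δz/H) with Δz = z₂ − z₁.
Δz = 14970 − 8990.0 = 5980.0 m; Δz/H = 5980.0/9720.2 = 0.61521.
P₂ = 2.616 × exp(−0.61521) = 2.616 × 0.54053 = 1.4140 hPa.

P ≈ 1.414 hPa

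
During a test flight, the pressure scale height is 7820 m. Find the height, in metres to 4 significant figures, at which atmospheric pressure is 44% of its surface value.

z ≈ 6420 m

Set P/P₀ = exp(−z/H) = 0.44, so z = −H ln(0.44).
−ln(0.44) = 0.82098; z = 7820.0 × 0.82098 = 6420.1 m.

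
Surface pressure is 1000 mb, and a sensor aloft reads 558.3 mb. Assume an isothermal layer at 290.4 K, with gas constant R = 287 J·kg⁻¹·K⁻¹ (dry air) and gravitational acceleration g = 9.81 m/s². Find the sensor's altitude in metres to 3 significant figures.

z ≈ 4950 m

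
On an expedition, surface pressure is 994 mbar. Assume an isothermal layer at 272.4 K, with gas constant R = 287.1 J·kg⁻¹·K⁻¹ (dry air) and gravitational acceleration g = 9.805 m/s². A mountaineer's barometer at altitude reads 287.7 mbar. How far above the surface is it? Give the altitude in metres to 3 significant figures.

z ≈ 9890 m

Scale height: H = RT/g = 287.1 × 272.4 / 9.805 = 7976.1 m.
Invert the barometric formula: z = H ln(P₀/P).
P₀/P = 994/287.7 = 3.4550; ln(3.4550) = 1.2398.
z = 7976.1 × 1.2398 = 9888.8 m.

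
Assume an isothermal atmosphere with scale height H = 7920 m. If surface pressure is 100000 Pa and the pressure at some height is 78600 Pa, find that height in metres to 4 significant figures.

Invert the barometric formula: z = H ln(P₀/P).
P₀/P = 100000/78600 = 1.2723; ln(1.2723) = 0.24083.
z = 7920.0 × 0.24083 = 1907.4 m.

z ≈ 1907 m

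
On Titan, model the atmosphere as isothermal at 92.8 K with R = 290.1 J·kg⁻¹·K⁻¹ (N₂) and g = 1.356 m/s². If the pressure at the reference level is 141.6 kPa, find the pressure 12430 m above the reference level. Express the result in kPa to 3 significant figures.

P ≈ 75.7 kPa

Scale height: H = RT/g = 290.1 × 92.8 / 1.356 = 19853 m.
Barometric formula: P = P₀ exp(−z/H).
z/H = 12430/19853 = 0.62610; exp(−0.62610) = 0.53467.
P = 141.6 × 0.53467 = 75.709 kPa.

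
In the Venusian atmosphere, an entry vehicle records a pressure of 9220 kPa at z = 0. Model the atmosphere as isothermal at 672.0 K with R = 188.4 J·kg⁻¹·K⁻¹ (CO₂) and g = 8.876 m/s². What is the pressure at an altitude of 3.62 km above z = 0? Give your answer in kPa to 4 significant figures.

Scale height: H = RT/g = 188.4 × 672.0 / 8.876 = 14264 m.
Barometric formula: P = P₀ exp(−z/H).
z/H = 3620.0/14264 = 0.25379; exp(−0.25379) = 0.77585.
P = 9220 × 0.77585 = 7153.3 kPa.

P ≈ 7153 kPa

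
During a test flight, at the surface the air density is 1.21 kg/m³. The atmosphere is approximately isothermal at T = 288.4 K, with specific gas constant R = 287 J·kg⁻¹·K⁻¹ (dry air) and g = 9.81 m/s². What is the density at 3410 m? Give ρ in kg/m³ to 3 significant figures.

ρ ≈ 0.808 kg/m³

Scale height: H = RT/g = 287 × 288.4 / 9.81 = 8437.4 m.
In an isothermal atmosphere, density decays like pressure: ρ = ρ₀ exp(−z/H).
z/H = 3410.0/8437.4 = 0.40415; exp(−0.40415) = 0.66754.
ρ = 1.21 × 0.66754 = 0.80772 kg/m³.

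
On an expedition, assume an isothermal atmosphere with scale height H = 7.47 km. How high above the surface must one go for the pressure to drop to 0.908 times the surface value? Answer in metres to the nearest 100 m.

z ≈ 700 m

Set P/P₀ = exp(−z/H) = 0.908, so z = −H ln(0.908).
−ln(0.908) = 0.096511; z = 7470.0 × 0.096511 = 720.94 m.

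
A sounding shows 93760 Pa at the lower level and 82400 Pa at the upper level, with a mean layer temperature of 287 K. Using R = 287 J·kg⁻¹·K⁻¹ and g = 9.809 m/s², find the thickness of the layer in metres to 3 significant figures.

Δz ≈ 1080 m

Hypsometric equation: Δz = (R T̄/g) ln(P₁/P₂).
R T̄/g = 287 × 287 / 9.809 = 8397.3 m.
ln(93760/82400) = ln(1.1379) = 0.12918.
Δz = 8397.3 × 0.12918 = 1084.8 m.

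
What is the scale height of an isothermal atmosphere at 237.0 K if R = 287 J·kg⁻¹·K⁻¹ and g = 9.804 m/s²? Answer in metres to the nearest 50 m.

H ≈ 6950 m

The scale height of an isothermal atmosphere is H = RT/g.
H = 287 × 237.0 / 9.804 = 68019/9.804 = 6937.9 m.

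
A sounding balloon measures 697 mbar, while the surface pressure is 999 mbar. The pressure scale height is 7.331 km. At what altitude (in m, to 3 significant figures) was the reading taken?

z ≈ 2640 m

Invert the barometric formula: z = H ln(P₀/P).
P₀/P = 999/697 = 1.4333; ln(1.4333) = 0.35998.
z = 7331.0 × 0.35998 = 2639.0 m.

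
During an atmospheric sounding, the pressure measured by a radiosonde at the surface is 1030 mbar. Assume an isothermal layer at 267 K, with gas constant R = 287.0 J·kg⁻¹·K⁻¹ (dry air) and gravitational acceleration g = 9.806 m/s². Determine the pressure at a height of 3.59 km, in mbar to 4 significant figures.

Scale height: H = RT/g = 287.0 × 267 / 9.806 = 7814.5 m.
Barometric formula: P = P₀ exp(−z/H).
z/H = 3590.0/7814.5 = 0.45940; exp(−0.45940) = 0.63166.
P = 1030 × 0.63166 = 650.61 mbar.

P ≈ 650.6 mbar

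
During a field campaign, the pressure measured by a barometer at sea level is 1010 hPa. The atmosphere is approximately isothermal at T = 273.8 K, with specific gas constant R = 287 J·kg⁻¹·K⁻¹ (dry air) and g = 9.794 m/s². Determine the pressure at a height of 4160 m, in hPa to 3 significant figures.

P ≈ 601 hPa

Scale height: H = RT/g = 287 × 273.8 / 9.794 = 8023.3 m.
Barometric formula: P = P₀ exp(−z/H).
z/H = 4160.0/8023.3 = 0.51849; exp(−0.51849) = 0.59542.
P = 1010 × 0.59542 = 601.37 hPa.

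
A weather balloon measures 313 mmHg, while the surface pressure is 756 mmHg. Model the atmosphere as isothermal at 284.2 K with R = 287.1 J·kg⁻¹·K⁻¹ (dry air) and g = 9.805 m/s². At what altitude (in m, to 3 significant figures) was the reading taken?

z ≈ 7340 m

Scale height: H = RT/g = 287.1 × 284.2 / 9.805 = 8321.7 m.
Invert the barometric formula: z = H ln(P₀/P).
P₀/P = 756/313 = 2.4153; ln(2.4153) = 0.88182.
z = 8321.7 × 0.88182 = 7338.2 m.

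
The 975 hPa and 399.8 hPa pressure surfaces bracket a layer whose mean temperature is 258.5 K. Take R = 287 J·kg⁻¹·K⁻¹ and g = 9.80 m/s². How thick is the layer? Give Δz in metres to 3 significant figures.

Hypsometric equation: Δz = (R T̄/g) ln(P₁/P₂).
R T̄/g = 287 × 258.5 / 9.80 = 7570.4 m.
ln(975/399.8) = ln(2.4387) = 0.89147.
Δz = 7570.4 × 0.89147 = 6748.8 m.

Δz ≈ 6750 m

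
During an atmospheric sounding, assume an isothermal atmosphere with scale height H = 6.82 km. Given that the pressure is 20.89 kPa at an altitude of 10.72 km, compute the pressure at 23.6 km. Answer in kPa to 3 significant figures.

Between two levels, P₂ = P₁ exp(−Δz/H) with Δz = z₂ − z₁.
Δz = 23600 − 10720 = 12880 m; Δz/H = 12880/6820.0 = 1.8886.
P₂ = 20.89 × exp(−1.8886) = 20.89 × 0.15128 = 3.1602 kPa.

P ≈ 3.16 kPa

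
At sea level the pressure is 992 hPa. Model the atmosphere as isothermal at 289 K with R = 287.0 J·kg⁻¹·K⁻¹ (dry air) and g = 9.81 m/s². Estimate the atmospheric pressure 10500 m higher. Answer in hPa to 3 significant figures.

P ≈ 287 hPa

Scale height: H = RT/g = 287.0 × 289 / 9.81 = 8454.9 m.
Barometric formula: P = P₀ exp(−z/H).
z/H = 10500/8454.9 = 1.2419; exp(−1.2419) = 0.28883.
P = 992 × 0.28883 = 286.52 hPa.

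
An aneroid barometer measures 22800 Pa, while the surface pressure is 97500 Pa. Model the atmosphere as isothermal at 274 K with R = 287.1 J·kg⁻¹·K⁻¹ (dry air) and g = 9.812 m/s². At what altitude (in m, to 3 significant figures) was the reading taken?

Scale height: H = RT/g = 287.1 × 274 / 9.812 = 8017.3 m.
Invert the barometric formula: z = H ln(P₀/P).
P₀/P = 97500/22800 = 4.2763; ln(4.2763) = 1.4531.
z = 8017.3 × 1.4531 = 11650 m.

z ≈ 11600 m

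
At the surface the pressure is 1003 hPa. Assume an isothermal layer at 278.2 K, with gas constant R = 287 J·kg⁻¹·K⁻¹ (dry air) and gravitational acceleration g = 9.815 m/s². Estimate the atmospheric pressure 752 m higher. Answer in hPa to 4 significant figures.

Scale height: H = RT/g = 287 × 278.2 / 9.815 = 8134.8 m.
Barometric formula: P = P₀ exp(−z/H).
z/H = 752.00/8134.8 = 0.092442; exp(−0.092442) = 0.91170.
P = 1003 × 0.91170 = 914.44 hPa.

P ≈ 914.4 hPa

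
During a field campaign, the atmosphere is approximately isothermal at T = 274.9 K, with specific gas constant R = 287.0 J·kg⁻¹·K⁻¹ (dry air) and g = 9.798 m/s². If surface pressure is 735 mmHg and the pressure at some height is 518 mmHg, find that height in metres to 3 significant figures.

z ≈ 2820 m

Scale height: H = RT/g = 287.0 × 274.9 / 9.798 = 8052.3 m.
Invert the barometric formula: z = H ln(P₀/P).
P₀/P = 735/518 = 1.4189; ln(1.4189) = 0.34988.
z = 8052.3 × 0.34988 = 2817.3 m.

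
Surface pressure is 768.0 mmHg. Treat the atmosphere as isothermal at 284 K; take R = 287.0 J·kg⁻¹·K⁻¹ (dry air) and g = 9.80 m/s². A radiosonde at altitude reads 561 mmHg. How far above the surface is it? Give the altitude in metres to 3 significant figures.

Scale height: H = RT/g = 287.0 × 284 / 9.80 = 8317.1 m.
Invert the barometric formula: z = H ln(P₀/P).
P₀/P = 768.0/561 = 1.3690; ln(1.3690) = 0.31408.
z = 8317.1 × 0.31408 = 2612.2 m.

z ≈ 2610 m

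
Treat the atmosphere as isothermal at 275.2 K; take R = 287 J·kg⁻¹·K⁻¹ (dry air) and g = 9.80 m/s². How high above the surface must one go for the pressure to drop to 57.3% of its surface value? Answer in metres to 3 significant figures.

z ≈ 4490 m

Scale height: H = RT/g = 287 × 275.2 / 9.80 = 8059.4 m.
Set P/P₀ = exp(−z/H) = 0.573, so z = −H ln(0.573).
−ln(0.573) = 0.55687; z = 8059.4 × 0.55687 = 4488.0 m.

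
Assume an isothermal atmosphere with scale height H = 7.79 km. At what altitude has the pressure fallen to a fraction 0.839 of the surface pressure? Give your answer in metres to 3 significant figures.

z ≈ 1370 m

Set P/P₀ = exp(−z/H) = 0.839, so z = −H ln(0.839).
−ln(0.839) = 0.17554; z = 7790.0 × 0.17554 = 1367.5 m.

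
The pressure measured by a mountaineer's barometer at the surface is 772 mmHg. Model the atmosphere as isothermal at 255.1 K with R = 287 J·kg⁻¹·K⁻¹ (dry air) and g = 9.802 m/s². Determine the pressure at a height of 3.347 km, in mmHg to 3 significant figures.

P ≈ 493 mmHg

Scale height: H = RT/g = 287 × 255.1 / 9.802 = 7469.3 m.
Barometric formula: P = P₀ exp(−z/H).
z/H = 3347.0/7469.3 = 0.44810; exp(−0.44810) = 0.63884.
P = 772 × 0.63884 = 493.18 mmHg.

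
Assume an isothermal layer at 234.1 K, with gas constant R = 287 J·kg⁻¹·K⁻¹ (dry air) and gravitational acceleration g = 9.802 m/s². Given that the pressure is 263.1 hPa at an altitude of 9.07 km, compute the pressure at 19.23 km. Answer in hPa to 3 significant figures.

P ≈ 59.8 hPa

Scale height: H = RT/g = 287 × 234.1 / 9.802 = 6854.4 m.
Between two levels, P₂ = P₁ exp(−Δz/H) with Δz = z₂ − z₁.
Δz = 19230 − 9070.0 = 10160 m; Δz/H = 10160/6854.4 = 1.4823.
P₂ = 263.1 × exp(−1.4823) = 263.1 × 0.22711 = 59.753 hPa.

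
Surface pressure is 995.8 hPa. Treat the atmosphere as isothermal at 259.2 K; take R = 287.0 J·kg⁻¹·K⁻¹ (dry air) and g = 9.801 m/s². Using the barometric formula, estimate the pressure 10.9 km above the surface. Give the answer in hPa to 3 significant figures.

Scale height: H = RT/g = 287.0 × 259.2 / 9.801 = 7590.1 m.
Barometric formula: P = P₀ exp(−z/H).
z/H = 10900/7590.1 = 1.4361; exp(−1.4361) = 0.23785.
P = 995.8 × 0.23785 = 236.85 hPa.

P ≈ 237 hPa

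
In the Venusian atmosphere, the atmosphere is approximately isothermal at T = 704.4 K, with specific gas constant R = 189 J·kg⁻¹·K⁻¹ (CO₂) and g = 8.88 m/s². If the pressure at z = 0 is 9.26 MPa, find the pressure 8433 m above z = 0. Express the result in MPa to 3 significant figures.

Scale height: H = RT/g = 189 × 704.4 / 8.88 = 14992 m.
Barometric formula: P = P₀ exp(−z/H).
z/H = 8433.0/14992 = 0.56250; exp(−0.56250) = 0.56978.
P = 9.26 × 0.56978 = 5.2762 MPa.

P ≈ 5.28 MPa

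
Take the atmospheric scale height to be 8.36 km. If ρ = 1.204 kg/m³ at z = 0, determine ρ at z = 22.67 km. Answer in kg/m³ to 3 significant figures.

ρ ≈ 0.0800 kg/m³

In an isothermal atmosphere, density decays like pressure: ρ = ρ₀ exp(−z/H).
z/H = 22670/8360.0 = 2.7117; exp(−2.7117) = 0.066424.
ρ = 1.204 × 0.066424 = 0.079974 kg/m³.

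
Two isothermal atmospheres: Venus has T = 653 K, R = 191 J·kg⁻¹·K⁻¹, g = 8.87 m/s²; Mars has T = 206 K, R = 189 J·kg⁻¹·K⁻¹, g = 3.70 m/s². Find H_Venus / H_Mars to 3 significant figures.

H = RT/g for each body.
H_Venus = 191 × 653 / 8.87 = 14061 m.
H_Mars = 189 × 206 / 3.70 = 10523 m.
H_Venus/H_Mars = 14061/10523 = 1.3362.

H_Venus/H_Mars ≈ 1.34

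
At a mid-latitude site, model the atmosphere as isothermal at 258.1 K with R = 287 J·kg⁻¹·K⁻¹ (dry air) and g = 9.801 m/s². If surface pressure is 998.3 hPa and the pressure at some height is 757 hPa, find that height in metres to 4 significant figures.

z ≈ 2091 m

Scale height: H = RT/g = 287 × 258.1 / 9.801 = 7557.9 m.
Invert the barometric formula: z = H ln(P₀/P).
P₀/P = 998.3/757 = 1.3188; ln(1.3188) = 0.27672.
z = 7557.9 × 0.27672 = 2091.4 m.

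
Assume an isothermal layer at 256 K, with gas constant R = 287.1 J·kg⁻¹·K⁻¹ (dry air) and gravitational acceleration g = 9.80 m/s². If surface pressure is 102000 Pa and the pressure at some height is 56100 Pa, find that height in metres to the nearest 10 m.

Scale height: H = RT/g = 287.1 × 256 / 9.80 = 7499.8 m.
Invert the barometric formula: z = H ln(P₀/P).
P₀/P = 102000/56100 = 1.8182; ln(1.8182) = 0.59785.
z = 7499.8 × 0.59785 = 4483.8 m.

z ≈ 4480 m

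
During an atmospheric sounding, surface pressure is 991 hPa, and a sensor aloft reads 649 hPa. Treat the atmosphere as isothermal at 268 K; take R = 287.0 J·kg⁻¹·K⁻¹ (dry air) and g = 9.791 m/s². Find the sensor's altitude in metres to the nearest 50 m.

z ≈ 3350 m

Scale height: H = RT/g = 287.0 × 268 / 9.791 = 7855.8 m.
Invert the barometric formula: z = H ln(P₀/P).
P₀/P = 991/649 = 1.5270; ln(1.5270) = 0.42331.
z = 7855.8 × 0.42331 = 3325.4 m.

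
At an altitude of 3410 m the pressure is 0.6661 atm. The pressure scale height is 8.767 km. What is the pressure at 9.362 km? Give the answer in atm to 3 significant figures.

P ≈ 0.338 atm

Between two levels, P₂ = P₁ exp(−Δz/H) with Δz = z₂ − z₁.
Δz = 9362.0 − 3410.0 = 5952.0 m; Δz/H = 5952.0/8767.0 = 0.67891.
P₂ = 0.6661 × exp(−0.67891) = 0.6661 × 0.50717 = 0.33783 atm.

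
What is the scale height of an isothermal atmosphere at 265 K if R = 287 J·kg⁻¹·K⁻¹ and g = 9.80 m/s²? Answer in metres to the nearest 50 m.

The scale height of an isothermal atmosphere is H = RT/g.
H = 287 × 265 / 9.80 = 76055/9.80 = 7760.7 m.

H ≈ 7750 m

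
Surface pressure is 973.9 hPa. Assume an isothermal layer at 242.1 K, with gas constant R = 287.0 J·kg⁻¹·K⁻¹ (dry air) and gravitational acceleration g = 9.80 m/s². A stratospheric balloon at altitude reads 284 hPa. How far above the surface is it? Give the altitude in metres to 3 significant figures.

Scale height: H = RT/g = 287.0 × 242.1 / 9.80 = 7090.1 m.
Invert the barometric formula: z = H ln(P₀/P).
P₀/P = 973.9/284 = 3.4292; ln(3.4292) = 1.2323.
z = 7090.1 × 1.2323 = 8737.1 m.

z ≈ 8740 m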